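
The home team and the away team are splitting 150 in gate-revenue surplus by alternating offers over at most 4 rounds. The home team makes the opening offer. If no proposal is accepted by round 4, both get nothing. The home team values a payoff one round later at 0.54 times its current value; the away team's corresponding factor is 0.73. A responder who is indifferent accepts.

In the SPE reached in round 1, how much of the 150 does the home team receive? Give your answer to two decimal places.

56.47

Round 4 (the away team proposes): rejection yields 0 for the home team; the away team offers 0 and keeps 150.
Round 3 (the home team proposes): the away team can get 150 next round, worth 0.73 × 150 = 109.5 now; the home team offers that and keeps 40.5.
Round 2 (the away team proposes): the home team can get 40.5 next round, worth 0.54 × 40.5 = 21.87 now. The away team offers 21.87 and keeps 150 − 21.87 = 128.13.
Round 1 (the home team proposes): the away team can get 128.13 next round, worth 0.73 × 128.13 = 93.5349 now. The home team offers 93.5349 and keeps 150 − 93.5349 = 56.4651.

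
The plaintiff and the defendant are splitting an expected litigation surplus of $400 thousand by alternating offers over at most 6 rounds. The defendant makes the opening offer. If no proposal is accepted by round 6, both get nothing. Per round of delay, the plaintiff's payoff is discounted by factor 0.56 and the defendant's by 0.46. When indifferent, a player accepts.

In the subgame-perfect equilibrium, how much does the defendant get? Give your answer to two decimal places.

233.02

Work backward from the last round.
Round 6 (the plaintiff proposes): the defendant will accept anything ≥ 0, so the plaintiff offers 0 and keeps 400.
Round 5 (the defendant proposes): the plaintiff can get 400 next round, worth 0.56 × 400 = 224 now. The defendant offers 224 and keeps 400 − 224 = 176.
Round 4 (the plaintiff proposes): the defendant can get 176 next round, worth 0.46 × 176 = 80.96 now; the plaintiff offers that and keeps 319.04.
Round 3 (the defendant proposes): the plaintiff can get 319.04 next round, worth 0.56 × 319.04 = 178.6624 now; the defendant offers that and keeps 221.3376.
Round 2 (the plaintiff proposes): the defendant can get 221.3376 next round, worth 0.46 × 221.3376 = 101.815296 now, so the plaintiff offers 101.815296, keeping 298.184704.
Round 1 (the defendant proposes): the plaintiff can get 298.184704 next round, worth 0.56 × 298.184704 = 166.98343424 now, so the defendant offers 166.98343424, keeping 233.01656576.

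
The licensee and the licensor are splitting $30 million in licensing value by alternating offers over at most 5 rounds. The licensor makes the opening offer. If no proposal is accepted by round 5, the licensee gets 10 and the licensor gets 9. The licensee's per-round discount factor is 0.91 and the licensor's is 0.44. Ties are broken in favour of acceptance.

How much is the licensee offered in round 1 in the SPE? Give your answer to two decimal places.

23.01

Round 5 (the licensor proposes): the licensee gets 10 if talks fail, so the licensor offers 10 and keeps 20.
Round 4 (the licensee proposes): the licensor can get 20 next round, worth 0.44 × 20 = 8.8 now; the licensee offers that and keeps 21.2.
Round 3 (the licensor proposes): the licensee can get 21.2 next round, worth 0.91 × 21.2 = 19.292 now, so the licensor offers 19.292, keeping 10.708.
Round 2 (the licensee proposes): the licensor can get 10.708 next round, worth 0.44 × 10.708 = 4.71152 now; the licensee offers that and keeps 25.28848.
Round 1 (the licensor proposes): the licensee can get 25.28848 next round, worth 0.91 × 25.28848 = 23.0125168 now; the licensor offers that and keeps 6.9874832.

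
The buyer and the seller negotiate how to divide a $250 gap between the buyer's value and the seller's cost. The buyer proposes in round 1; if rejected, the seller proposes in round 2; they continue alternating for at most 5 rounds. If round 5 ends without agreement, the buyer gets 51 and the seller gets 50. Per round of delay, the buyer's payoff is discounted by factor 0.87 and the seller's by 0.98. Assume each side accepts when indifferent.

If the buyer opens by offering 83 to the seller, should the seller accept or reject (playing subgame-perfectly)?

Round 5 (the buyer proposes): the seller gets 50 if talks fail, so the buyer offers 50 and keeps 200.
Round 4 (the seller proposes): the buyer can get 200 next round, worth 0.87 × 200 = 174 now, so the seller offers 174, keeping 76.
Round 3 (the buyer proposes): the seller can get 76 next round, worth 0.98 × 76 = 74.48 now. The buyer offers 74.48 and keeps 250 − 74.48 = 175.52.
Round 2 (the seller proposes): the buyer can get 175.52 next round, worth 0.87 × 175.52 = 152.7024 now, so the seller offers 152.7024, keeping 97.2976.
So by rejecting in round 1, the seller gets 97.2976 next round, worth 0.98 × 97.2976 = 95.351648 now.
Offer 83 < 95.351648, so the seller rejects.

Reject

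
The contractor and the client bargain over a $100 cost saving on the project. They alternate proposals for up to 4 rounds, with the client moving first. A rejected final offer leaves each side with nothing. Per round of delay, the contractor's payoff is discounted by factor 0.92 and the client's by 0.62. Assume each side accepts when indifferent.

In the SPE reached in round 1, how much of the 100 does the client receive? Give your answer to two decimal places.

12.56

Round 4 (the contractor proposes): rejection yields 0 for the client; the contractor offers 0 and keeps 100.
Round 3 (the client proposes): the contractor can get 100 next round, worth 0.92 × 100 = 92 now, so the client offers 92, keeping 8.
Round 2 (the contractor proposes): the client can get 8 next round, worth 0.62 × 8 = 4.96 now, so the contractor offers 4.96, keeping 95.04.
Round 1 (the client proposes): the contractor can get 95.04 next round, worth 0.92 × 95.04 = 87.4368 now, so the client offers 87.4368, keeping 12.5632.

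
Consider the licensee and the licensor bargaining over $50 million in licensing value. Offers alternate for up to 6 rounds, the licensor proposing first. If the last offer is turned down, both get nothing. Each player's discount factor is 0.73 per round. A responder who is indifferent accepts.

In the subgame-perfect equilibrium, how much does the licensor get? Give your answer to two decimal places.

Round 6 (the licensee proposes): rejection yields 0 for the licensor; the licensee offers 0 and keeps 50.
Round 5 (the licensor proposes): the licensee can get 50 next round, worth 0.73 × 50 = 36.5 now; the licensor offers that and keeps 13.5.
Round 4 (the licensee proposes): the licensor can get 13.5 next round, worth 0.73 × 13.5 = 9.855 now, so the licensee offers 9.855, keeping 40.145.
Round 3 (the licensor proposes): the licensee can get 40.145 next round, worth 0.73 × 40.145 = 29.30585 now; the licensor offers that and keeps 20.69415.
Round 2 (the licensee proposes): the licensor can get 20.69415 next round, worth 0.73 × 20.69415 = 15.1067295 now. The licensee offers 15.1067295 and keeps 50 − 15.1067295 = 34.8932705.
Round 1 (the licensor proposes): the licensee can get 34.8932705 next round, worth 0.73 × 34.8932705 = 25.472087465 now. The licensor offers 25.472087465 and keeps 50 − 25.472087465 = 24.527912535.

24.53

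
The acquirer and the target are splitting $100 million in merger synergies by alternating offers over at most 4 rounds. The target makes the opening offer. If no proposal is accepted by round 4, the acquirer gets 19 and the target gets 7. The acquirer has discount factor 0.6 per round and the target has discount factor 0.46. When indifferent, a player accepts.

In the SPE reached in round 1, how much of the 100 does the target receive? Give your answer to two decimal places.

52.20

Round 4 (the acquirer proposes): the target gets 7 if talks fail, so the acquirer offers 7 and keeps 93.
Round 3 (the target proposes): the acquirer can get 93 next round, worth 0.6 × 93 = 55.8 now; the target offers that and keeps 44.2.
Round 2 (the acquirer proposes): the target can get 44.2 next round, worth 0.46 × 44.2 = 20.332 now; the acquirer offers that and keeps 79.668.
Round 1 (the target proposes): the acquirer can get 79.668 next round, worth 0.6 × 79.668 = 47.8008 now. The target offers 47.8008 and keeps 100 − 47.8008 = 52.1992.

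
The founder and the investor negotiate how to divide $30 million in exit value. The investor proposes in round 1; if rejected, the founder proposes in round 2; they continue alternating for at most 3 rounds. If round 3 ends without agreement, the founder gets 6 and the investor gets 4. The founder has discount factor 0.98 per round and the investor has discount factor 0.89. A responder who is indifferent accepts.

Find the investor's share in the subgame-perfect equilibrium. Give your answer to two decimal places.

Round 3 (the investor proposes): the founder gets 6 if talks fail, so the investor offers 6 and keeps 24.
Round 2 (the founder proposes): the investor can get 24 next round, worth 0.89 × 24 = 21.36 now. The founder offers 21.36 and keeps 30 − 21.36 = 8.64.
Round 1 (the investor proposes): the founder can get 8.64 next round, worth 0.98 × 8.64 = 8.4672 now. The investor offers 8.4672 and keeps 30 − 8.4672 = 21.5328.

21.53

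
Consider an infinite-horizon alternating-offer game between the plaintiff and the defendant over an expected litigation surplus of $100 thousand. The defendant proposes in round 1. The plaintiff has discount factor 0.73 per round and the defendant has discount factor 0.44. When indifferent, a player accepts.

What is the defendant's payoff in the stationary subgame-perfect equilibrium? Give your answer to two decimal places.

39.78

When the defendant proposes, the plaintiff accepts any offer worth at least 0.73 times what the plaintiff would get by proposing next round; and vice versa.
This gives x = 100 − 0.73y and y = 100 − 0.44x, where x and y are each side's share when it proposes.
Hence (1 − 0.73·0.44)x = 100(1 − 0.73), i.e. 0.6788·x = 27.
x ≈ 39.7761; the plaintiff's share is 100 − x ≈ 60.2239.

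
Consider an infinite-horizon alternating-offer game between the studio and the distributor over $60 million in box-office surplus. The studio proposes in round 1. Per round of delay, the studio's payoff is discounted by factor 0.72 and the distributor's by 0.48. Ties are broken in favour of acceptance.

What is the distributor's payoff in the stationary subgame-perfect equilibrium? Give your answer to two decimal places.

12.32

When the studio proposes, the distributor accepts any offer worth at least 0.48 times what the distributor would get by proposing next round; and vice versa.
This gives x = 60 − 0.48y and y = 60 − 0.72x, where x and y are each side's share when it proposes.
Hence (1 − 0.48·0.72)x = 60(1 − 0.48), i.e. 0.6544·x = 31.2.
x ≈ 47.6773; the distributor's share is 60 − x ≈ 12.3227.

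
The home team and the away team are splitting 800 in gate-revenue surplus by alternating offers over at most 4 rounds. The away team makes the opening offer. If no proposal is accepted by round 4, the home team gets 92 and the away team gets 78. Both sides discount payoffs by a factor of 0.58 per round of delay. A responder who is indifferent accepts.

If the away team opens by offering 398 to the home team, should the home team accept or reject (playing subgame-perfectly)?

Accept

Work out the home team's continuation value if the offer is rejected.
Round 4 (the home team proposes): the away team gets 78 if talks fail, so the home team offers 78 and keeps 722.
Round 3 (the away team proposes): the home team can get 722 next round, worth 0.58 × 722 = 418.76 now. The away team offers 418.76 and keeps 800 − 418.76 = 381.24.
Round 2 (the home team proposes): the away team can get 381.24 next round, worth 0.58 × 381.24 = 221.1192 now, so the home team offers 221.1192, keeping 578.8808.
So by rejecting in round 1, the home team gets 578.8808 next round, worth 0.58 × 578.8808 = 335.750864 now.
Offer 398 ≥ 335.750864, so the home team accepts.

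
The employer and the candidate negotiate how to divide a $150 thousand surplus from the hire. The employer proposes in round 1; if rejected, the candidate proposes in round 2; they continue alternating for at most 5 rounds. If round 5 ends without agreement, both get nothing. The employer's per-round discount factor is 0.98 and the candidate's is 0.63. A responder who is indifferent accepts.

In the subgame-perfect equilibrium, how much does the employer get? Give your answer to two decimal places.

146.94

Work backward from the last round.
Round 5 (the employer proposes): rejection yields 0 for the candidate; the employer offers 0 and keeps 150.
Round 4 (the candidate proposes): the employer can get 150 next round, worth 0.98 × 150 = 147 now, so the candidate offers 147, keeping 3.
Round 3 (the employer proposes): the candidate can get 3 next round, worth 0.63 × 3 = 1.89 now, so the employer offers 1.89, keeping 148.11.
Round 2 (the candidate proposes): the employer can get 148.11 next round, worth 0.98 × 148.11 = 145.1478 now, so the candidate offers 145.1478, keeping 4.8522.
Round 1 (the employer proposes): the candidate can get 4.8522 next round, worth 0.63 × 4.8522 = 3.056886 now; the employer offers that and keeps 146.943114.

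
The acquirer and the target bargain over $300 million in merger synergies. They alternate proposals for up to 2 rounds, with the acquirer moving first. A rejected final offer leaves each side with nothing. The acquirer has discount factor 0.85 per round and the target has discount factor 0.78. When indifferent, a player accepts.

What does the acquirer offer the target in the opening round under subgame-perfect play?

234

Round 2 (the target proposes): the acquirer will accept anything ≥ 0, so the target offers 0 and keeps 300.
Round 1 (the acquirer proposes): the target can get 300 next round, worth 0.78 × 300 = 234 now, so the acquirer offers 234, keeping 66.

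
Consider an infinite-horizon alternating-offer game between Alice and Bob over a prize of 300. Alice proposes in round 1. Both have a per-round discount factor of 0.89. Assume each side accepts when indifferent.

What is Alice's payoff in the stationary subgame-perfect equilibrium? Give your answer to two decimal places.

When Alice proposes, Bob accepts any offer worth at least 0.89 times what Bob would get by proposing next round; and vice versa.
This gives x = 300 − 0.89y and y = 300 − 0.89x, where x and y are each side's share when it proposes.
Hence (1 − 0.89·0.89)x = 300(1 − 0.89), i.e. 0.2079·x = 33.
x ≈ 158.7302; Bob's share is 300 − x ≈ 141.2698.

158.73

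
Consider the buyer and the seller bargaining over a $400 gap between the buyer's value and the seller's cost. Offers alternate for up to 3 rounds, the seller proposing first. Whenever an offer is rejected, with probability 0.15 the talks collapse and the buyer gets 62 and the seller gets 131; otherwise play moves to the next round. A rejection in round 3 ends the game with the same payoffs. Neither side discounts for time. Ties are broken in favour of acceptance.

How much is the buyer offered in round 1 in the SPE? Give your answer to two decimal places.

Round 3 (the seller proposes): the buyer gets 62 if talks fail, so the seller offers 62 and keeps 338.
Round 2 (the buyer proposes): rejecting gives the seller an expected 0.85 × 338 + 0.15 × 131 = 306.95, so the buyer offers 306.95, keeping 93.05.
Round 1 (the seller proposes): rejecting gives the buyer an expected 0.85 × 93.05 + 0.15 × 62 = 88.3925, so the seller offers 88.3925, keeping 311.6075.

88.39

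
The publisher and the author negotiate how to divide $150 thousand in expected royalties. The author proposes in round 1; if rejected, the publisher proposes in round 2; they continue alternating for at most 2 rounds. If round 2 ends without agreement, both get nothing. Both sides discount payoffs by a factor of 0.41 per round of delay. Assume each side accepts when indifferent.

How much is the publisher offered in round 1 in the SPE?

Round 2 (the publisher proposes): rejection yields 0 for the author; the publisher offers 0 and keeps 150.
Round 1 (the author proposes): the publisher can get 150 next round, worth 0.41 × 150 = 61.5 now; the author offers that and keeps 88.5.

61.5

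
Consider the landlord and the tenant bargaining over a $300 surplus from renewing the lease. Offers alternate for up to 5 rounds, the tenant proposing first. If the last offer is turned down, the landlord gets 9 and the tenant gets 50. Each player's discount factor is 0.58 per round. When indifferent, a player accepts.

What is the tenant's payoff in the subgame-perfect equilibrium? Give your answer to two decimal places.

Round 5 (the tenant proposes): the landlord gets 9 if talks fail, so the tenant offers 9 and keeps 291.
Round 4 (the landlord proposes): the tenant can get 291 next round, worth 0.58 × 291 = 168.78 now; the landlord offers that and keeps 131.22.
Round 3 (the tenant proposes): the landlord can get 131.22 next round, worth 0.58 × 131.22 = 76.1076 now. The tenant offers 76.1076 and keeps 300 − 76.1076 = 223.8924.
Round 2 (the landlord proposes): the tenant can get 223.8924 next round, worth 0.58 × 223.8924 = 129.857592 now; the landlord offers that and keeps 170.142408.
Round 1 (the tenant proposes): the landlord can get 170.142408 next round, worth 0.58 × 170.142408 = 98.68259664 now; the tenant offers that and keeps 201.31740336.

201.32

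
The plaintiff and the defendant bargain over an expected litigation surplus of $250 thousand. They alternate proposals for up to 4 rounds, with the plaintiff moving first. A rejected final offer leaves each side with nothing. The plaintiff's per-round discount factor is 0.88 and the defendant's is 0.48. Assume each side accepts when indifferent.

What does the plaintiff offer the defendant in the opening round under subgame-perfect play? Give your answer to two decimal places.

65.09

Round 4 (the defendant proposes): rejection yields 0 for the plaintiff; the defendant offers 0 and keeps 250.
Round 3 (the plaintiff proposes): the defendant can get 250 next round, worth 0.48 × 250 = 120 now, so the plaintiff offers 120, keeping 130.
Round 2 (the defendant proposes): the plaintiff can get 130 next round, worth 0.88 × 130 = 114.4 now. The defendant offers 114.4 and keeps 250 − 114.4 = 135.6.
Round 1 (the plaintiff proposes): the defendant can get 135.6 next round, worth 0.48 × 135.6 = 65.088 now, so the plaintiff offers 65.088, keeping 184.912.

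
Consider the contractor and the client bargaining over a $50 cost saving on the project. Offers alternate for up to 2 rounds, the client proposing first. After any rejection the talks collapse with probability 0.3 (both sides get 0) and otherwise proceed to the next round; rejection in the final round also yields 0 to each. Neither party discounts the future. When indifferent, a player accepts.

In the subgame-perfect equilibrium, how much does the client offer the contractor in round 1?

35

By backward induction:
Round 2 (the contractor proposes): rejection yields 0 for the client; the contractor offers 0 and keeps 50.
Round 1 (the client proposes): rejecting gives the contractor an expected 0.7 × 50 = 35; the client offers that and keeps 15.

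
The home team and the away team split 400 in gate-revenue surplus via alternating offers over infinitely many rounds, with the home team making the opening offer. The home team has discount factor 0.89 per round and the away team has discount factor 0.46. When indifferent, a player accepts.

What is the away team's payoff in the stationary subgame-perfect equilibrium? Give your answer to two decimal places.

Let x be the home team's share when the home team proposes and y be the away team's share when the away team proposes.
The away team accepts iff offered ≥ 0.46·y, so x = 400 − 0.46y. Symmetrically y = 400 − 0.89x.
Substituting: x = 400 − 0.46(400 − 0.89x), giving x(1 − 0.89·0.46) = 400(1 − 0.46).
So x = 400 × 0.54 / 0.5906 ≈ 365.7298, and the away team receives 400 − x ≈ 34.2702.

34.27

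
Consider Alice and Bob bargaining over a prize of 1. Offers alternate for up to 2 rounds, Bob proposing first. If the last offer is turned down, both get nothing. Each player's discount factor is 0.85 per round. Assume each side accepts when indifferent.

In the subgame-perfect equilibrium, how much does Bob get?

Round 2 (Alice proposes): Bob will accept anything ≥ 0, so Alice offers 0 and keeps 1.
Round 1 (Bob proposes): Alice can get 1 next round, worth 0.85 × 1 = 0.85 now, so Bob offers 0.85, keeping 0.15.

0.15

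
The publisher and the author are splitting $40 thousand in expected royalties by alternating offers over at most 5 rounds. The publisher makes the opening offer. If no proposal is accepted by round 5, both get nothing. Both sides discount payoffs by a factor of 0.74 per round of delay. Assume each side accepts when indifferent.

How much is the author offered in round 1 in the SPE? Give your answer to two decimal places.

Round 5 (the publisher proposes): rejection yields 0 for the author; the publisher offers 0 and keeps 40.
Round 4 (the author proposes): the publisher can get 40 next round, worth 0.74 × 40 = 29.6 now, so the author offers 29.6, keeping 10.4.
Round 3 (the publisher proposes): the author can get 10.4 next round, worth 0.74 × 10.4 = 7.696 now, so the publisher offers 7.696, keeping 32.304.
Round 2 (the author proposes): the publisher can get 32.304 next round, worth 0.74 × 32.304 = 23.90496 now, so the author offers 23.90496, keeping 16.09504.
Round 1 (the publisher proposes): the author can get 16.09504 next round, worth 0.74 × 16.09504 = 11.9103296 now, so the publisher offers 11.9103296, keeping 28.0896704.

11.91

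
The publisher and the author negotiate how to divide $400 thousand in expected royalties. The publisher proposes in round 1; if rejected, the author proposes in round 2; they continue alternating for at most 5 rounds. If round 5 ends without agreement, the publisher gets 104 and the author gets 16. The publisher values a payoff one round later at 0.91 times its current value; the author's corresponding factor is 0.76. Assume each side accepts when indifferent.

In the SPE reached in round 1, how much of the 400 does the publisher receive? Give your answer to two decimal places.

Solve by backward induction from round 5.
Round 5 (the publisher proposes): the author gets 16 if talks fail, so the publisher offers 16 and keeps 384.
Round 4 (the author proposes): the publisher can get 384 next round, worth 0.91 × 384 = 349.44 now; the author offers that and keeps 50.56.
Round 3 (the publisher proposes): the author can get 50.56 next round, worth 0.76 × 50.56 = 38.4256 now; the publisher offers that and keeps 361.5744.
Round 2 (the author proposes): the publisher can get 361.5744 next round, worth 0.91 × 361.5744 = 329.032704 now. The author offers 329.032704 and keeps 400 − 329.032704 = 70.967296.
Round 1 (the publisher proposes): the author can get 70.967296 next round, worth 0.76 × 70.967296 = 53.93514496 now. The publisher offers 53.93514496 and keeps 400 − 53.93514496 = 346.06485504.

346.06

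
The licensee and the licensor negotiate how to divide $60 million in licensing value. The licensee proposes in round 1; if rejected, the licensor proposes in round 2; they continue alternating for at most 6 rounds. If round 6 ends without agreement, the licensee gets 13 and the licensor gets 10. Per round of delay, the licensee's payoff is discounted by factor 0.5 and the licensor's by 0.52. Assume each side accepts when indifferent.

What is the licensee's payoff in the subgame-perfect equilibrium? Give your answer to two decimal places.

38.69

Round 6 (the licensor proposes): the licensee gets 13 if talks fail, so the licensor offers 13 and keeps 47.
Round 5 (the licensee proposes): the licensor can get 47 next round, worth 0.52 × 47 = 24.44 now; the licensee offers that and keeps 35.56.
Round 4 (the licensor proposes): the licensee can get 35.56 next round, worth 0.5 × 35.56 = 17.78 now. The licensor offers 17.78 and keeps 60 − 17.78 = 42.22.
Round 3 (the licensee proposes): the licensor can get 42.22 next round, worth 0.52 × 42.22 = 21.9544 now; the licensee offers that and keeps 38.0456.
Round 2 (the licensor proposes): the licensee can get 38.0456 next round, worth 0.5 × 38.0456 = 19.0228 now, so the licensor offers 19.0228, keeping 40.9772.
Round 1 (the licensee proposes): the licensor can get 40.9772 next round, worth 0.52 × 40.9772 = 21.308144 now, so the licensee offers 21.308144, keeping 38.691856.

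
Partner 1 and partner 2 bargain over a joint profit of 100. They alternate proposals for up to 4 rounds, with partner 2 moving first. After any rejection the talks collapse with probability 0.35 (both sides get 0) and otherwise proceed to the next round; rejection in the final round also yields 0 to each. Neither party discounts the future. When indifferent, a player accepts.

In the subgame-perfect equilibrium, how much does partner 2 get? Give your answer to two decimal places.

Round 4 (partner 1 proposes): rejection yields 0 for partner 2; partner 1 offers 0 and keeps 100.
Round 3 (partner 2 proposes): rejecting gives partner 1 an expected 0.65 × 100 = 65. Partner 2 offers 65 and keeps 100 − 65 = 35.
Round 2 (partner 1 proposes): rejecting gives partner 2 an expected 0.65 × 35 = 22.75; partner 1 offers that and keeps 77.25.
Round 1 (partner 2 proposes): rejecting gives partner 1 an expected 0.65 × 77.25 = 50.2125; partner 2 offers that and keeps 49.7875.

49.79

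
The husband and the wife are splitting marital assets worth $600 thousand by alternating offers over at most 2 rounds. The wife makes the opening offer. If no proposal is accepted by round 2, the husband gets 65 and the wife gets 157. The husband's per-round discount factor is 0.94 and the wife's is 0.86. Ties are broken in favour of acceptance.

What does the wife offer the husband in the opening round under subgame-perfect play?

416.42

Round 2 (the husband proposes): the wife gets 157 if talks fail, so the husband offers 157 and keeps 443.
Round 1 (the wife proposes): the husband can get 443 next round, worth 0.94 × 443 = 416.42 now; the wife offers that and keeps 183.58.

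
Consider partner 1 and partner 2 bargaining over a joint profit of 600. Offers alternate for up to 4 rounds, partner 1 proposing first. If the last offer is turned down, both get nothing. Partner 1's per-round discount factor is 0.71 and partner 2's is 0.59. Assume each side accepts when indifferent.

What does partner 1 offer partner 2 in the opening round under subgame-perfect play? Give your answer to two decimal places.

Work backward from the last round.
Round 4 (partner 2 proposes): rejection yields 0 for partner 1; partner 2 offers 0 and keeps 600.
Round 3 (partner 1 proposes): partner 2 can get 600 next round, worth 0.59 × 600 = 354 now, so partner 1 offers 354, keeping 246.
Round 2 (partner 2 proposes): partner 1 can get 246 next round, worth 0.71 × 246 = 174.66 now; partner 2 offers that and keeps 425.34.
Round 1 (partner 1 proposes): partner 2 can get 425.34 next round, worth 0.59 × 425.34 = 250.9506 now. Partner 1 offers 250.9506 and keeps 600 − 250.9506 = 349.0494.

250.95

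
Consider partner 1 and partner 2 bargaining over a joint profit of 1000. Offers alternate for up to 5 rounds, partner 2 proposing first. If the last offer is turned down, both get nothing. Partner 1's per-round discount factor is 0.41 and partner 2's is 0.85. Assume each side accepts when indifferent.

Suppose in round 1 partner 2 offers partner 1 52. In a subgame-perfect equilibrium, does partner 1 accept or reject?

Work out partner 1's continuation value if the offer is rejected.
Round 5 (partner 2 proposes): partner 1 will accept anything ≥ 0, so partner 2 offers 0 and keeps 1000.
Round 4 (partner 1 proposes): partner 2 can get 1000 next round, worth 0.85 × 1000 = 850 now. Partner 1 offers 850 and keeps 1000 − 850 = 150.
Round 3 (partner 2 proposes): partner 1 can get 150 next round, worth 0.41 × 150 = 61.5 now, so partner 2 offers 61.5, keeping 938.5.
Round 2 (partner 1 proposes): partner 2 can get 938.5 next round, worth 0.85 × 938.5 = 797.725 now, so partner 1 offers 797.725, keeping 202.275.
So by rejecting in round 1, partner 1 gets 202.275 next round, worth 0.41 × 202.275 = 82.93275 now.
Offer 52 < 82.93275, so partner 1 rejects.

Reject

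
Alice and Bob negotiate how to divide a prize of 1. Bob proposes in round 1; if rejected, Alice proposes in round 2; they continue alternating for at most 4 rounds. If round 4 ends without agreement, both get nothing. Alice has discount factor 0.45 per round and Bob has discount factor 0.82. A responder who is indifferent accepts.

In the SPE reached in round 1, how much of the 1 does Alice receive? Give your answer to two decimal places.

0.25

Round 4 (Alice proposes): Bob will accept anything ≥ 0, so Alice offers 0 and keeps 1.
Round 3 (Bob proposes): Alice can get 1 next round, worth 0.45 × 1 = 0.45 now; Bob offers that and keeps 0.55.
Round 2 (Alice proposes): Bob can get 0.55 next round, worth 0.82 × 0.55 = 0.451 now. Alice offers 0.451 and keeps 1 − 0.451 = 0.549.
Round 1 (Bob proposes): Alice can get 0.549 next round, worth 0.45 × 0.549 = 0.24705 now, so Bob offers 0.24705, keeping 0.75295.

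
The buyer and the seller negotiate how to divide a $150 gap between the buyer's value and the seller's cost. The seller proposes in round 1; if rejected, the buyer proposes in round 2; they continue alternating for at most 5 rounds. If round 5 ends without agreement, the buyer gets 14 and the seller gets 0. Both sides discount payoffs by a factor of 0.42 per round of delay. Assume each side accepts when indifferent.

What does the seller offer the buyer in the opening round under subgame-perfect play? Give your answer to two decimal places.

43.42

Round 5 (the seller proposes): the buyer gets 14 if talks fail, so the seller offers 14 and keeps 136.
Round 4 (the buyer proposes): the seller can get 136 next round, worth 0.42 × 136 = 57.12 now, so the buyer offers 57.12, keeping 92.88.
Round 3 (the seller proposes): the buyer can get 92.88 next round, worth 0.42 × 92.88 = 39.0096 now, so the seller offers 39.0096, keeping 110.9904.
Round 2 (the buyer proposes): the seller can get 110.9904 next round, worth 0.42 × 110.9904 = 46.615968 now; the buyer offers that and keeps 103.384032.
Round 1 (the seller proposes): the buyer can get 103.384032 next round, worth 0.42 × 103.384032 = 43.42129344 now; the seller offers that and keeps 106.57870656.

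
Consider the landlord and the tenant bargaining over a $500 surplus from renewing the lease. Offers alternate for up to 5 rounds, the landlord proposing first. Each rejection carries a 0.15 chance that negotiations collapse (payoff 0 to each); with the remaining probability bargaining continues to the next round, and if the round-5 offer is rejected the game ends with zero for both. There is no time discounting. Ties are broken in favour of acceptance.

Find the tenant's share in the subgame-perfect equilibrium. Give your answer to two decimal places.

Round 5 (the landlord proposes): rejection yields 0 for the tenant; the landlord offers 0 and keeps 500.
Round 4 (the tenant proposes): rejecting gives the landlord an expected 0.85 × 500 = 425; the tenant offers that and keeps 75.
Round 3 (the landlord proposes): rejecting gives the tenant an expected 0.85 × 75 = 63.75. The landlord offers 63.75 and keeps 500 − 63.75 = 436.25.
Round 2 (the tenant proposes): rejecting gives the landlord an expected 0.85 × 436.25 = 370.8125. The tenant offers 370.8125 and keeps 500 − 370.8125 = 129.1875.
Round 1 (the landlord proposes): rejecting gives the tenant an expected 0.85 × 129.1875 = 109.809375, so the landlord offers 109.809375, keeping 390.190625.

109.81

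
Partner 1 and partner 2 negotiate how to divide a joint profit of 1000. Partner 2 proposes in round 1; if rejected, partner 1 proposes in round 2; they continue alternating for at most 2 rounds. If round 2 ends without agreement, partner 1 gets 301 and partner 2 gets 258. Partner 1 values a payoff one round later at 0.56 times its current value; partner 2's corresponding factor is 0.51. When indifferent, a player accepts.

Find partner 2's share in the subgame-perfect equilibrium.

Round 2 (partner 1 proposes): partner 2 gets 258 if talks fail, so partner 1 offers 258 and keeps 742.
Round 1 (partner 2 proposes): partner 1 can get 742 next round, worth 0.56 × 742 = 415.52 now, so partner 2 offers 415.52, keeping 584.48.

584.48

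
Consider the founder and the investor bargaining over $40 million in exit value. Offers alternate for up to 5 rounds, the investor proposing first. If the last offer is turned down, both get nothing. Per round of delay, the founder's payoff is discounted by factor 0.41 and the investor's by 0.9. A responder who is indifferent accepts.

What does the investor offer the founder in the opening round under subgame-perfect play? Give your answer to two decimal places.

2.25

Round 5 (the investor proposes): the founder will accept anything ≥ 0, so the investor offers 0 and keeps 40.
Round 4 (the founder proposes): the investor can get 40 next round, worth 0.9 × 40 = 36 now, so the founder offers 36, keeping 4.
Round 3 (the investor proposes): the founder can get 4 next round, worth 0.41 × 4 = 1.64 now. The investor offers 1.64 and keeps 40 − 1.64 = 38.36.
Round 2 (the founder proposes): the investor can get 38.36 next round, worth 0.9 × 38.36 = 34.524 now; the founder offers that and keeps 5.476.
Round 1 (the investor proposes): the founder can get 5.476 next round, worth 0.41 × 5.476 = 2.24516 now, so the investor offers 2.24516, keeping 37.75484.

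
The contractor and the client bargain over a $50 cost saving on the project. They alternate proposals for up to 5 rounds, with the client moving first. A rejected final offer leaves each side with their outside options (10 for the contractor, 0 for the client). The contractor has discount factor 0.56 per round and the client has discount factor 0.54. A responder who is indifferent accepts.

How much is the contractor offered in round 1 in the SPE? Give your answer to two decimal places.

17.69

By backward induction:
Round 5 (the client proposes): the contractor gets 10 if talks fail, so the client offers 10 and keeps 40.
Round 4 (the contractor proposes): the client can get 40 next round, worth 0.54 × 40 = 21.6 now. The contractor offers 21.6 and keeps 50 − 21.6 = 28.4.
Round 3 (the client proposes): the contractor can get 28.4 next round, worth 0.56 × 28.4 = 15.904 now. The client offers 15.904 and keeps 50 − 15.904 = 34.096.
Round 2 (the contractor proposes): the client can get 34.096 next round, worth 0.54 × 34.096 = 18.41184 now; the contractor offers that and keeps 31.58816.
Round 1 (the client proposes): the contractor can get 31.58816 next round, worth 0.56 × 31.58816 = 17.6893696 now; the client offers that and keeps 32.3106304.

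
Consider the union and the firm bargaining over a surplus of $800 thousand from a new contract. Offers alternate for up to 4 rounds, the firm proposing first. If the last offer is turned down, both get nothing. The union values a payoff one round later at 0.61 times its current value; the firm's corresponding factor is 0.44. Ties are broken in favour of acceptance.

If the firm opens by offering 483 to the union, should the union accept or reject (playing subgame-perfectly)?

Accept

Round 4 (the union proposes): the firm will accept anything ≥ 0, so the union offers 0 and keeps 800.
Round 3 (the firm proposes): the union can get 800 next round, worth 0.61 × 800 = 488 now; the firm offers that and keeps 312.
Round 2 (the union proposes): the firm can get 312 next round, worth 0.44 × 312 = 137.28 now, so the union offers 137.28, keeping 662.72.
So by rejecting in round 1, the union gets 662.72 next round, worth 0.61 × 662.72 = 404.2592 now.
Offer 483 ≥ 404.2592, so the union accepts.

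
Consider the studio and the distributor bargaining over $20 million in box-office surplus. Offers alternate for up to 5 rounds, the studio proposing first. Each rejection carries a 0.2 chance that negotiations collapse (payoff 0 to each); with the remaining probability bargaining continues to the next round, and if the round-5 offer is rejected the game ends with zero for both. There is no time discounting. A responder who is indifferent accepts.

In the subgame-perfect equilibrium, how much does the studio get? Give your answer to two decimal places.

14.75

Round 5 (the studio proposes): the distributor will accept anything ≥ 0, so the studio offers 0 and keeps 20.
Round 4 (the distributor proposes): rejecting gives the studio an expected 0.8 × 20 = 16. The distributor offers 16 and keeps 20 − 16 = 4.
Round 3 (the studio proposes): rejecting gives the distributor an expected 0.8 × 4 = 3.2; the studio offers that and keeps 16.8.
Round 2 (the distributor proposes): rejecting gives the studio an expected 0.8 × 16.8 = 13.44; the distributor offers that and keeps 6.56.
Round 1 (the studio proposes): rejecting gives the distributor an expected 0.8 × 6.56 = 5.248, so the studio offers 5.248, keeping 14.752.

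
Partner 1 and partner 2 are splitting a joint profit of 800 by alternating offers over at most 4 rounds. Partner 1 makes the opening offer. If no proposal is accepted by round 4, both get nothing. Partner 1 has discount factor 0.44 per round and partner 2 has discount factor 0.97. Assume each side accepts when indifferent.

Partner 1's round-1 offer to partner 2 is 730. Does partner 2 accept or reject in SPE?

Reject

Work out partner 2's continuation value if the offer is rejected.
Round 4 (partner 2 proposes): rejection yields 0 for partner 1; partner 2 offers 0 and keeps 800.
Round 3 (partner 1 proposes): partner 2 can get 800 next round, worth 0.97 × 800 = 776 now; partner 1 offers that and keeps 24.
Round 2 (partner 2 proposes): partner 1 can get 24 next round, worth 0.44 × 24 = 10.56 now. Partner 2 offers 10.56 and keeps 800 − 10.56 = 789.44.
So by rejecting in round 1, partner 2 gets 789.44 next round, worth 0.97 × 789.44 = 765.7568 now.
Offer 730 < 765.7568, so partner 2 rejects.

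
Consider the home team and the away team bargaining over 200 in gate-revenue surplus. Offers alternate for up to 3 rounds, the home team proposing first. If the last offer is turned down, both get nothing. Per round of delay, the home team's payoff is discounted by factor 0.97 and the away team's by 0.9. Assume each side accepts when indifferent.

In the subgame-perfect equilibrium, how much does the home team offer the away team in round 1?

Round 3 (the home team proposes): rejection yields 0 for the away team; the home team offers 0 and keeps 200.
Round 2 (the away team proposes): the home team can get 200 next round, worth 0.97 × 200 = 194 now. The away team offers 194 and keeps 200 − 194 = 6.
Round 1 (the home team proposes): the away team can get 6 next round, worth 0.9 × 6 = 5.4 now. The home team offers 5.4 and keeps 200 − 5.4 = 194.6.

5.4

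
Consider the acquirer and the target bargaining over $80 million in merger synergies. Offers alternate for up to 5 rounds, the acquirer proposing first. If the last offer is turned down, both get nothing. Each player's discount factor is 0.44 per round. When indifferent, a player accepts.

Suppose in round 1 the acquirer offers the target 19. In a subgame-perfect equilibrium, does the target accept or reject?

Round 5 (the acquirer proposes): the target will accept anything ≥ 0, so the acquirer offers 0 and keeps 80.
Round 4 (the target proposes): the acquirer can get 80 next round, worth 0.44 × 80 = 35.2 now. The target offers 35.2 and keeps 80 − 35.2 = 44.8.
Round 3 (the acquirer proposes): the target can get 44.8 next round, worth 0.44 × 44.8 = 19.712 now. The acquirer offers 19.712 and keeps 80 − 19.712 = 60.288.
Round 2 (the target proposes): the acquirer can get 60.288 next round, worth 0.44 × 60.288 = 26.52672 now; the target offers that and keeps 53.47328.
So by rejecting in round 1, the target gets 53.47328 next round, worth 0.44 × 53.47328 = 23.5282432 now.
Offer 19 < 23.5282432, so the target rejects.

Reject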